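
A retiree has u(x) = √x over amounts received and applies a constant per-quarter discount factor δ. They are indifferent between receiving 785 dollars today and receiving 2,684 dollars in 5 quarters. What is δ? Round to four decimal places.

δ ≈ 0.8843

The payoff in 5 quarters is discounted by δ^5, so u(785) = δ^5·u(2684) and δ^5 = u(785)/u(2684).
With u(x) = √x: δ^5 = √785/√2684 = √(785/2684) = 0.54081.
So δ = 0.54081^(1/5) ≈ 0.8843.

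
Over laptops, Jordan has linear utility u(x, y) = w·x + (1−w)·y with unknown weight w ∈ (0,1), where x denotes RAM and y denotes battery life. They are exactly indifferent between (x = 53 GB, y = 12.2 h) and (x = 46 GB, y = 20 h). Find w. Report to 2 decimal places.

w = 0.53

u(53,12.2) = u(46,20) means w·53 + (1−w)·12.2 = w·46 + (1−w)·20.
w·(53−46) = (1−w)·(20−12.2), i.e. w·7 = (1−w)·7.8.
The marginal rate of substitution is 7.8/7, so w = 7.8/(7+7.8) = 0.53.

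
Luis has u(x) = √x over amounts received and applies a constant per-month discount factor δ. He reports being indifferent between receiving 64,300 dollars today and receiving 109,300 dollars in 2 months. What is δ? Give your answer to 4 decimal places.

Equating discounted utilities: u(64300) = δ^2·u(109300) ⇒ δ^2 = u(64300)/u(109300).
With u(x) = √x: δ^2 = √64300/√109300 = √(64300/109300) = 0.76700.
Taking the square root: δ = 0.76700^(1/2) ≈ 0.8758.

δ ≈ 0.8758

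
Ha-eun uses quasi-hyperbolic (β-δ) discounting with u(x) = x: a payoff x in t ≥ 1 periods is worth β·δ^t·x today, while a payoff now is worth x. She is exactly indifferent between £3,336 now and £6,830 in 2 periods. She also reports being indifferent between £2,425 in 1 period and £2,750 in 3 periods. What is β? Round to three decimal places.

β ≈ 0.554

Both payoffs in the second observation are in the future, so β drops out: δ^1·2425 = δ^3·2750 ⇒ δ^2 = 2425/2750 = 0.88182, so δ = 0.93905.
Substituting δ into 3336 = β·δ^2·6830: β = 3336/(6022.818) ≈ 0.554.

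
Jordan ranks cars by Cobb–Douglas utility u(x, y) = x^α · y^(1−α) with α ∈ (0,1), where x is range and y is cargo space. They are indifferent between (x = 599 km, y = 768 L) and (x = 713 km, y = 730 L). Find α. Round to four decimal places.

Set the two utilities equal: 599^α·768^(1−α) = 713^α·730^(1−α).
Rearrange to (599/713)^α = (730/768)^(1−α) and take logs: α·-0.1742198 = (1−α)·-0.0507452.
With A = -0.1742198 and B = -0.0507452: α·A = (1−α)·B, so α = B/(A+B) = -0.0507452/-0.2249650 ≈ 0.2256.

α ≈ 0.2256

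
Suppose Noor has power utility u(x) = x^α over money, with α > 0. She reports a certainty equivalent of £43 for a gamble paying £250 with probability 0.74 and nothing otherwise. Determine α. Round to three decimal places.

α ≈ 0.171

EU(lottery) = 0.74·250^α + 0.26·0 = 0.74·250^α.
Equating: 43^α = 0.74·250^α, i.e. 0.1720^α = 0.74.
Take logs: α = ln 0.74 / ln(43/250) ≈ 0.17106.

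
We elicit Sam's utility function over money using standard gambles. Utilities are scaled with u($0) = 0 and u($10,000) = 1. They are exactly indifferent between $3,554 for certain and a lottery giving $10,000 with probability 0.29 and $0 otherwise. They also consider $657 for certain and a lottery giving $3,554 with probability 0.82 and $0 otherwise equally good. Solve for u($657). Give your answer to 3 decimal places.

0.238

The first gamble pins u($3,554): it must equal 0.29·1 + 0.71·0 = 0.29.
Chaining: u($657) = 0.82·0.29 + 0.18·0.00 = 0.2378.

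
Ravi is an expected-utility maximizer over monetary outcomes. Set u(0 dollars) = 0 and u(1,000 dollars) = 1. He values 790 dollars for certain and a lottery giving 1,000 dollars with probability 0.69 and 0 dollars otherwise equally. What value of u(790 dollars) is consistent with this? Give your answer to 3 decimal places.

The indifference gives u(790 dollars) = 0.69·u(1,000 dollars) + 0.31·u(0 dollars) = 0.69·1 + 0.31·0 = 0.69.

0.690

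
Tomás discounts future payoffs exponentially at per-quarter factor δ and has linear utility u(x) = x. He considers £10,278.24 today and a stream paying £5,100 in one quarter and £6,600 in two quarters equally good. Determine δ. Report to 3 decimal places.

δ ≈ 0.920

Equating present values: 10278.24 = 5100δ + 6600δ².
That is, 6600δ² + 5100δ − 10278.24 = 0, a quadratic in δ.
δ = (−5100 + √(5100² + 4·6600·10278.24)) / (2·6600) = (−5100 + √297355536.00) / 13200 ≈ 0.920.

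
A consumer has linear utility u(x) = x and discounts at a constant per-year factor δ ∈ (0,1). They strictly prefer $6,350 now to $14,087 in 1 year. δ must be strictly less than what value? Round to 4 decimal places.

δ < 0.4508

Comparing present values: 6350 > δ·14087.
So δ < 6350/14087 = 0.45077.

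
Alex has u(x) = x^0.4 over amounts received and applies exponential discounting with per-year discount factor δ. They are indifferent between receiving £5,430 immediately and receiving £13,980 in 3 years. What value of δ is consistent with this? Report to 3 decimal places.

Indifference means u(5430) = δ^3 · u(13980), so δ^3 = u(5430)/u(13980).
Since u(x) = x^0.4, δ^3 = (5430/13980)^0.4 = 0.38841^0.4 = 0.68504.
Hence δ = (0.68504)^(1/3) = 0.88153.

δ ≈ 0.882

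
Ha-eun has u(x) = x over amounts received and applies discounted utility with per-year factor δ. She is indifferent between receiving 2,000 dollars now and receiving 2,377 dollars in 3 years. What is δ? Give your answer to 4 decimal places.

Indifference means u(2000) = δ^3 · u(2377), so δ^3 = u(2000)/u(2377).
With u(x) = x: δ^3 = 2000/2377 = 0.84140.
Taking the cube root: δ = 0.84140^(1/3) ≈ 0.9441.

δ ≈ 0.9441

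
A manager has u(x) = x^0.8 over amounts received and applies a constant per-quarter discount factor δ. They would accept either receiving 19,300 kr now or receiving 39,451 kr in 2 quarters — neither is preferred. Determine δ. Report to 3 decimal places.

Indifference means u(19300) = δ^2 · u(39451), so δ^2 = u(19300)/u(39451).
With u(x) = x^0.8: δ^2 = 19300^0.8/39451^0.8 = (19300/39451)^0.8 = 0.56442.
Hence δ = (0.56442)^(1/2) = 0.75128.

δ ≈ 0.751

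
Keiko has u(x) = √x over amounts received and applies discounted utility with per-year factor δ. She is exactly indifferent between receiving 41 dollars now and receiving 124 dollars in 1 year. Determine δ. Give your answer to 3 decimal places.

The payoff in 1 year is discounted by δ, so u(41) = δ·u(124) and δ = u(41)/u(124).
With u(x) = √x: δ = √41/√124 = √(41/124) = 0.57502.

δ ≈ 0.575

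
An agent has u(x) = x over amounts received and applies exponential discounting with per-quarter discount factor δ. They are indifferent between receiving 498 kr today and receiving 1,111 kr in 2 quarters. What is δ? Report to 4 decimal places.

δ ≈ 0.6695

Indifference means u(498) = δ^2 · u(1111), so δ^2 = u(498)/u(1111).
With u(x) = x: δ^2 = 498/1111 = 0.44824.
Taking the square root: δ = 0.44824^(1/2) ≈ 0.6695.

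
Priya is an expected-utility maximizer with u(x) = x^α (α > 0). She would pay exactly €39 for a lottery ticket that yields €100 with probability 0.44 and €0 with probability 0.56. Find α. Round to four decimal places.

The lottery's expected utility is 0.44·u(100) + 0.56·u(0) = 0.44·100^α (since u(0) = 0 for α > 0).
Equating: 39^α = 0.44·100^α, i.e. 0.3900^α = 0.44.
Taking logs: α·ln(39/100) = ln(0.44), so α = -0.8209806 / -0.9416085 ≈ 0.8719.

α ≈ 0.8719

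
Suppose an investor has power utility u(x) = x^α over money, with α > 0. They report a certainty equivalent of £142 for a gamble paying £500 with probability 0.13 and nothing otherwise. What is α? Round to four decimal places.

α ≈ 1.6208

EU(lottery) = 0.13·500^α + 0.87·0 = 0.13·500^α.
Indifference: 142^α = 0.13·500^α, so (142/500)^α = 0.13.
Taking logs: α·ln(142/500) = ln(0.13), so α = -2.0402208 / -1.2587810 ≈ 1.6208.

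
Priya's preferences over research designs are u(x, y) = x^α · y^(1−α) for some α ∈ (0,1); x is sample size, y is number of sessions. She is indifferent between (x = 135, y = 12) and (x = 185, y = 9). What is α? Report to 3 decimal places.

Indifference: 135^α · 12^(1−α) = 185^α · 9^(1−α).
Taking logs: α·ln 135 + (1−α)·ln 12 = α·ln 185 + (1−α)·ln 9, i.e. α·-0.315081 = (1−α)·-0.287682.
So α/(1−α) = (-0.287682)/(-0.315081) = 0.913041, and α = 0.913041/1.913041 ≈ 0.477.

α ≈ 0.477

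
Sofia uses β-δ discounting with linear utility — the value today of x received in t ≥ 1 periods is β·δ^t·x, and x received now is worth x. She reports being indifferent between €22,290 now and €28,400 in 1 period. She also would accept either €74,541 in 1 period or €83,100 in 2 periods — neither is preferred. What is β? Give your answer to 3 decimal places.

β ≈ 0.875

From the later pair, β·δ^1·74541 = β·δ^2·83100; dividing through, δ = 74541/83100 = 0.89700.
The first indifference: 22290 = β·δ·28400, so β = 22290/(δ·28400) = 22290/(0.89700·28400) ≈ 0.875.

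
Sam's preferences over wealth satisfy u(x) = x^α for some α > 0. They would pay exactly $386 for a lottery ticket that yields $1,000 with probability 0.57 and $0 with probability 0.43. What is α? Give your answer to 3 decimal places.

α ≈ 0.591

EU(lottery) = 0.57·1000^α + 0.43·0 = 0.57·1000^α.
Equating: 386^α = 0.57·1000^α, i.e. 0.3860^α = 0.57.
Taking logs: α·ln(386/1000) = ln(0.57), so α = -0.562119 / -0.951918 ≈ 0.591.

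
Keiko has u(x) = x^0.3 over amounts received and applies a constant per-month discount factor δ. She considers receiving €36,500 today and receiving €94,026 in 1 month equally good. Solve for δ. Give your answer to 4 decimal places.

Equating discounted utilities: u(36500) = δ·u(94026) ⇒ δ = u(36500)/u(94026).
With u(x) = x^0.3: δ = 36500^0.3/94026^0.3 = (36500/94026)^0.3 = 0.75286.

δ ≈ 0.7529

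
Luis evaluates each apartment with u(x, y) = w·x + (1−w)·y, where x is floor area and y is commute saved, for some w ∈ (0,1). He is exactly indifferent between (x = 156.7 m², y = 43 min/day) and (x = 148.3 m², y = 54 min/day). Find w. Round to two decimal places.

Indifference: w·156.7 + (1−w)·43 = w·148.3 + (1−w)·54.
Rearranging, 8.4·w − 11·(1−w) = 0.
So w/(1−w) = 11/8.4 = 1.3095, giving w = 11/(8.4+11) = 0.57.

w = 0.57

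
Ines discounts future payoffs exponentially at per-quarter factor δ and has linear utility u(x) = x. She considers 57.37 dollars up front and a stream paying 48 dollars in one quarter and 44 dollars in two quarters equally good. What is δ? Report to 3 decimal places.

δ ≈ 0.720

Equating present values: 57.37 = 48δ + 44δ².
Rearranged: 44δ² + 48δ − 57.37 = 0.
The positive root is δ = [−48 + √(48² + 4·44·57.37)] / (2·44) = (−48 + 111.360)/88 ≈ 0.720.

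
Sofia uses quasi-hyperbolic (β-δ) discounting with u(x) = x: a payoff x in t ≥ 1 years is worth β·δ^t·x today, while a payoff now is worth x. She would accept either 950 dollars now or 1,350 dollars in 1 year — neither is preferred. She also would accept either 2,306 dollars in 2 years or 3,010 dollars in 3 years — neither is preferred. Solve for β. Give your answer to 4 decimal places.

From the later pair, β·δ^2·2306 = β·δ^3·3010; dividing through, δ = 2306/3010 = 0.76611.
Now use the now-vs-future pair: 950 = β·δ·1350 gives β = 950/(0.76611·1350) ≈ 0.9185.

β ≈ 0.9185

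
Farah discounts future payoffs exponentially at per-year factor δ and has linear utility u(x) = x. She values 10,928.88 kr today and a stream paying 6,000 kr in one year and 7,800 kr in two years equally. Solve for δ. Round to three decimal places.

Present value of the stream is 6000·δ + 7800·δ². Indifference gives 6000δ + 7800δ² = 10928.88.
That is, 7800δ² + 6000δ − 10928.88 = 0, a quadratic in δ.
The positive root is δ = [−6000 + √(6000² + 4·7800·10928.88)] / (2·7800) = (−6000 + 19416.000)/15600 ≈ 0.860.

δ ≈ 0.860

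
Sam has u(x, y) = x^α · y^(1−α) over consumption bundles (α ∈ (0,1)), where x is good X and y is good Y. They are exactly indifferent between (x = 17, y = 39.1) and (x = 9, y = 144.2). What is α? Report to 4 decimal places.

Set the two utilities equal: 17^α·39.1^(1−α) = 9^α·144.2^(1−α).
(17/9)^α = (144.2/39.1)^(1−α); take logs: α·ln(17/9) = (1−α)·ln(144.2/39.1), i.e. α·0.6359888 = (1−α)·1.3050788.
So α/(1−α) = (1.3050788)/(0.6359888) = 2.0520468, and α = 2.0520468/3.0520468 ≈ 0.6724.

α ≈ 0.6724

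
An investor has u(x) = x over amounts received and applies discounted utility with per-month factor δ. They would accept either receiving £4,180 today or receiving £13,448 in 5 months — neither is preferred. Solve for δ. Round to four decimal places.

δ ≈ 0.7916

Indifference means u(4180) = δ^5 · u(13448), so δ^5 = u(4180)/u(13448).
With u(x) = x: δ^5 = 4180/13448 = 0.31083.
So δ = 0.31083^(1/5) ≈ 0.7916.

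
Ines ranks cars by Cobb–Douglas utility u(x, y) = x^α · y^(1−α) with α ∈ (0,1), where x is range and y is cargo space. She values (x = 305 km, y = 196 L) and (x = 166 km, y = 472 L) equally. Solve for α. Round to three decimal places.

α ≈ 0.591

Indifference: 305^α · 196^(1−α) = 166^α · 472^(1−α).
Rearrange to (305/166)^α = (472/196)^(1−α) and take logs: α·0.608324 = (1−α)·0.878864.
So α/(1−α) = (0.878864)/(0.608324) = 1.444730, and α = 1.444730/2.444730 ≈ 0.591.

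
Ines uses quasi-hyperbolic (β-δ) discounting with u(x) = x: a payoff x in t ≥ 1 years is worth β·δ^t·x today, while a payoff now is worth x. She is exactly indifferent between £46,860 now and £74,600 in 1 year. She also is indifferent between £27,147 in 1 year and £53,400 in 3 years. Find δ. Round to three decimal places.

From the later pair, β·δ^1·27147 = β·δ^3·53400; dividing through, δ^2 = 27147/53400 = 0.50837, so δ = 0.71300.

δ ≈ 0.713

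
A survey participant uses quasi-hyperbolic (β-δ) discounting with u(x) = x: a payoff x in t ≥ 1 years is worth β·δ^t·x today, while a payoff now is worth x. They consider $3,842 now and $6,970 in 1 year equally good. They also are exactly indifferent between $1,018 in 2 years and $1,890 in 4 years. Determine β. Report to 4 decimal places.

β ≈ 0.7511

Both payoffs in the second observation are in the future, so β drops out: δ^2·1018 = δ^4·1890 ⇒ δ^2 = 1018/1890 = 0.53862, so δ = 0.73391.
Now use the now-vs-future pair: 3842 = β·δ·6970 gives β = 3842/(0.73391·6970) ≈ 0.7511.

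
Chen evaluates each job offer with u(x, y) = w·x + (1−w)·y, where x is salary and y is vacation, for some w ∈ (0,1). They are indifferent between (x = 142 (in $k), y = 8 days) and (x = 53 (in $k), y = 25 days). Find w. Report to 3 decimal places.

w = 0.160

u(142,8) = u(53,25) means w·142 + (1−w)·8 = w·53 + (1−w)·25.
Collecting terms: w·89 = (1−w)·17.
The marginal rate of substitution is 17/89, so w = 17/(89+17) = 0.160.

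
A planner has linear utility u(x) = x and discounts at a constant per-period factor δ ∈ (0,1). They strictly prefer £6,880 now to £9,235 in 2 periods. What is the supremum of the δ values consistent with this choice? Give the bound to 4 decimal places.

δ < 0.8631

The preference means 6880 > δ^2·9235.
Dividing by 9235: δ^2 < 0.74499. Both sides are positive, so the square root keeps the direction.
δ < (6880/9235)^(1/2) ≈ 0.8631.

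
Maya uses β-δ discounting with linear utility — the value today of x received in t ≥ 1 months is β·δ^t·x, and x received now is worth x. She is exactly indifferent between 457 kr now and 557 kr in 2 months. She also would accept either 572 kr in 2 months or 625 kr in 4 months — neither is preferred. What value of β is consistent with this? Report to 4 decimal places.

The second indifference involves only future payoffs, so β cancels: β·δ^2·572 = β·δ^4·625, giving δ^2 = 572/625 = 0.91520, so δ = 0.95666.
The first indifference: 457 = β·δ^2·557, so β = 457/(δ^2·557) = 457/(0.91520·557) ≈ 0.8965.

β ≈ 0.8965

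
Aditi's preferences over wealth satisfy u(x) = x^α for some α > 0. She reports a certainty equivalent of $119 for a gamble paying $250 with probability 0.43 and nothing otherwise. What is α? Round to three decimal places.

The lottery's expected utility is 0.43·u(250) + 0.57·u(0) = 0.43·250^α (since u(0) = 0 for α > 0).
Indifference: 119^α = 0.43·250^α, so (119/250)^α = 0.43.
α = ln(0.43) / ln(119/250) = -0.843970/-0.742337 ≈ 1.137.

α ≈ 1.137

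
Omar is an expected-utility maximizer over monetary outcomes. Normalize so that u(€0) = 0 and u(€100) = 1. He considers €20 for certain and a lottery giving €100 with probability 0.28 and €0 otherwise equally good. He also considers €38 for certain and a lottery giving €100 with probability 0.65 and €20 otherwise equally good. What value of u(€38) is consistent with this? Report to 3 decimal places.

First, u(€20) = 0.28·u(€100) + 0.72·u(€0) = 0.28.
Chaining: u(€38) = 0.65·1.00 + 0.35·0.28 = 0.7480.

0.748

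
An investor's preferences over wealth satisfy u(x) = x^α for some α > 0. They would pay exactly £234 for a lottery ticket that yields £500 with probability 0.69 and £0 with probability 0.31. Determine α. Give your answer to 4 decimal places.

EU(lottery) = 0.69·500^α + 0.31·0 = 0.69·500^α.
Indifference: 234^α = 0.69·500^α, so (234/500)^α = 0.69.
Take logs: α = ln 0.69 / ln(234/500) ≈ 0.488700.

α ≈ 0.4887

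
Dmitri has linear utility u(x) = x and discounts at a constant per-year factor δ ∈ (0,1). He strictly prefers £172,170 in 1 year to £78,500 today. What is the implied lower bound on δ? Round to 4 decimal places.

The preference means 78500 < δ·172170.
Dividing through by 172170 gives δ > 0.45594.

δ > 0.4559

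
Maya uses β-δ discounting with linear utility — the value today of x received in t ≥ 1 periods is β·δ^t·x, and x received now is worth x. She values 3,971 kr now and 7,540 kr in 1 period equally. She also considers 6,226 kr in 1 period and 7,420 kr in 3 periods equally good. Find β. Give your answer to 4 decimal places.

Both payoffs in the second observation are in the future, so β drops out: δ^1·6226 = δ^3·7420 ⇒ δ^2 = 6226/7420 = 0.83908, so δ = 0.91602.
The first indifference: 3971 = β·δ·7540, so β = 3971/(δ·7540) = 3971/(0.91602·7540) ≈ 0.5749.

β ≈ 0.5749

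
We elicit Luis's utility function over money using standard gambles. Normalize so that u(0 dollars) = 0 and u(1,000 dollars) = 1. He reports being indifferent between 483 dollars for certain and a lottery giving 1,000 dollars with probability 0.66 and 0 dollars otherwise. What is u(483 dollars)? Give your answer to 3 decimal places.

0.660

By the standard-gamble method, u(483 dollars) is just the indifference probability on the best outcome: 0.66.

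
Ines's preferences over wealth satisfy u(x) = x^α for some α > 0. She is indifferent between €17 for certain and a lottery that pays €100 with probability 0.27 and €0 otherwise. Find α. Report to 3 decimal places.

Since u(0) = 0, the lottery's EU is 0.27·100^α.
Indifference: 17^α = 0.27·100^α, so (17/100)^α = 0.27.
α = ln(0.27) / ln(17/100) = -1.309333/-1.771957 ≈ 0.739.

α ≈ 0.739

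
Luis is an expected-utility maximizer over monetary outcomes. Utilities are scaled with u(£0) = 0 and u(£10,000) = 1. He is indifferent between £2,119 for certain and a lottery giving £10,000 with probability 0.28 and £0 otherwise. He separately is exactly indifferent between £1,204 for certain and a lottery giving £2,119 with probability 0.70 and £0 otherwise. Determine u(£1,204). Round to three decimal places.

From the first indifference, u(£2,119) = 0.28·u(£10,000) + 0.72·u(£0) = 0.28·1 + 0.72·0 = 0.28.
Chaining: u(£1,204) = 0.70·0.28 + 0.30·0.00 = 0.1960.

0.196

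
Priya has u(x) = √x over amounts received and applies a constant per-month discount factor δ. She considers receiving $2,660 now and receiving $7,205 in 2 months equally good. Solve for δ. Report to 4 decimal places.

δ ≈ 0.7795

Equating discounted utilities: u(2660) = δ^2·u(7205) ⇒ δ^2 = u(2660)/u(7205).
Since u(x) = √x, δ^2 = √(2660/7205) = 0.60761.
Hence δ = (0.60761)^(1/2) = 0.779492.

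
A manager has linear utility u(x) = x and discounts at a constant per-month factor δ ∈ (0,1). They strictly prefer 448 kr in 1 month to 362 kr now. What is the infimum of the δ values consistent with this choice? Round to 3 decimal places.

Comparing present values: 362 < δ·448.
So δ > 362/448 = 0.80804.

δ > 0.808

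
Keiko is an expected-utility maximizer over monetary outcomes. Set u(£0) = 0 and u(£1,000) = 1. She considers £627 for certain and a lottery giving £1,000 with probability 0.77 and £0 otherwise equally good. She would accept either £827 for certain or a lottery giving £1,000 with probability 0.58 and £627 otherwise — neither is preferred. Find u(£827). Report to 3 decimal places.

0.903

From the first indifference, u(£627) = 0.77·u(£1,000) + 0.23·u(£0) = 0.77·1 + 0.23·0 = 0.77.
Then u(£827) = 0.58·u(£1,000) + 0.42·u(£627) = 0.58·1.00 + 0.42·0.77 = 0.9034.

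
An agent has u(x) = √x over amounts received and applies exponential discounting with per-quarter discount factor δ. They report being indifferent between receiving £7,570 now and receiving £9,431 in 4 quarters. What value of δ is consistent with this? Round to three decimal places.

δ ≈ 0.973

The payoff in 4 quarters is discounted by δ^4, so u(7570) = δ^4·u(9431) and δ^4 = u(7570)/u(9431).
Since u(x) = √x, δ^4 = √(7570/9431) = 0.89592.
So δ = 0.89592^(1/4) ≈ 0.973.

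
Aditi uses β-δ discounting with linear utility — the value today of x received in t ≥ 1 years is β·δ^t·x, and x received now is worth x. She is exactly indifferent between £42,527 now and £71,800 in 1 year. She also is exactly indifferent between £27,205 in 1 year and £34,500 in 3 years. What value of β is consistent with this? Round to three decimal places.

β ≈ 0.667

Both payoffs in the second observation are in the future, so β drops out: δ^1·27205 = δ^3·34500 ⇒ δ^2 = 27205/34500 = 0.78855, so δ = 0.88800.
The first indifference: 42527 = β·δ·71800, so β = 42527/(δ·71800) = 42527/(0.88800·71800) ≈ 0.667.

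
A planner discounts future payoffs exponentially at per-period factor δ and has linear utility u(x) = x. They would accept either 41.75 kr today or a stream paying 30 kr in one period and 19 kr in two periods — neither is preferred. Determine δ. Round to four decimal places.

Equating present values: 41.75 = 30δ + 19δ².
Rearranged: 19δ² + 30δ − 41.75 = 0.
The positive root is δ = [−30 + √(30² + 4·19·41.75)] / (2·19) = (−30 + 63.820)/38 ≈ 0.8900.

δ ≈ 0.8900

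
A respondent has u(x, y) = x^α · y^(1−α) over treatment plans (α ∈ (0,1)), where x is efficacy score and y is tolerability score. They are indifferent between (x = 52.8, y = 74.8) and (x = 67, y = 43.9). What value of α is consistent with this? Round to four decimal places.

α ≈ 0.6911

Set the two utilities equal: 52.8^α·74.8^(1−α) = 67^α·43.9^(1−α).
(52.8/67)^α = (43.9/74.8)^(1−α); take logs: α·ln(52.8/67) = (1−α)·ln(43.9/74.8), i.e. α·-0.2381814 = (1−α)·-0.5329036.
Thus α·(-0.7710850) = -0.5329036, so α = -0.5329036/-0.7710850 ≈ 0.6911.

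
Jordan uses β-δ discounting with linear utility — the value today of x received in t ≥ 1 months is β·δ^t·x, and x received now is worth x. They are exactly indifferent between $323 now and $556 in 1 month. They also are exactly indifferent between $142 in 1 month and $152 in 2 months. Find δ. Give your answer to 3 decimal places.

δ ≈ 0.934

The second indifference involves only future payoffs, so β cancels: β·δ^1·142 = β·δ^2·152, giving δ = 142/152 = 0.93421.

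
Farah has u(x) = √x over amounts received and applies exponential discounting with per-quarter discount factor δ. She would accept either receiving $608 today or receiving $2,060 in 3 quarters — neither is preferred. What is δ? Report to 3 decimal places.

Equating discounted utilities: u(608) = δ^3·u(2060) ⇒ δ^3 = u(608)/u(2060).
With u(x) = √x: δ^3 = √608/√2060 = √(608/2060) = 0.54327.
So δ = 0.54327^(1/3) ≈ 0.816.

δ ≈ 0.816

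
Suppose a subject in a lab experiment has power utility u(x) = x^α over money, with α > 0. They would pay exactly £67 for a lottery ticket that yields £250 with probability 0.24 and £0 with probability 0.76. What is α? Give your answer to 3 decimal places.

EU(lottery) = 0.24·250^α + 0.76·0 = 0.24·250^α.
Setting u(67) equal to that: 67^α = 0.24·250^α ⇒ (67/250)^α = 0.24.
Taking logs: α·ln(67/250) = ln(0.24), so α = -1.427116 / -1.316768 ≈ 1.084.

α ≈ 1.084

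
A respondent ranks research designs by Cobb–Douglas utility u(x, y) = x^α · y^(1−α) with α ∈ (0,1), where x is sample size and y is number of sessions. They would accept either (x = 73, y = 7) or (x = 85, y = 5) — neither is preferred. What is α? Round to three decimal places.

α ≈ 0.689

Set the two utilities equal: 73^α·7^(1−α) = 85^α·5^(1−α).
Rearrange to (73/85)^α = (5/7)^(1−α) and take logs: α·-0.152192 = (1−α)·-0.336472.
Thus α·(-0.488664) = -0.336472, so α = -0.336472/-0.488664 ≈ 0.689.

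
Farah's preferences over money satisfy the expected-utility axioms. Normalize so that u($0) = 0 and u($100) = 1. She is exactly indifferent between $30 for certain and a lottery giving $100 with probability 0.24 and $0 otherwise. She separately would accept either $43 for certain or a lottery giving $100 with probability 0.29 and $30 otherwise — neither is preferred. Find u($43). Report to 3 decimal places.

0.460

First, u($30) = 0.24·u($100) + 0.76·u($0) = 0.24.
Then u($43) = 0.29·u($100) + 0.71·u($30) = 0.29·1.00 + 0.71·0.24 = 0.4604.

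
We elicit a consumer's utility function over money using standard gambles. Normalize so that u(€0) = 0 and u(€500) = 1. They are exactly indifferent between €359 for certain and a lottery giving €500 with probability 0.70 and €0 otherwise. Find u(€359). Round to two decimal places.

0.70

u(€359) equals the lottery's expected utility: 0.70·1 + 0.30·0 = 0.70.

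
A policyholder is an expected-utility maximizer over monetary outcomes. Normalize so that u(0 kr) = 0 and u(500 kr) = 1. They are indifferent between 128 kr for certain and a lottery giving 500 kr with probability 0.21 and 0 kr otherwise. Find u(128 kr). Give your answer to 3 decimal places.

The indifference gives u(128 kr) = 0.21·u(500 kr) + 0.79·u(0 kr) = 0.21·1 + 0.79·0 = 0.21.

0.210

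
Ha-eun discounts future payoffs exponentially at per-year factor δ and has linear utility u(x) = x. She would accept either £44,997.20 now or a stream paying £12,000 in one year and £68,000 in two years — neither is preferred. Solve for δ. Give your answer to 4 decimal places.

Equating present values: 44997.20 = 12000δ + 68000δ².
Rearranged: 68000δ² + 12000δ − 44997.20 = 0.
The positive root is δ = [−12000 + √(12000² + 4·68000·44997.20)] / (2·68000) = (−12000 + 111280.000)/136000 ≈ 0.7300.

δ ≈ 0.7300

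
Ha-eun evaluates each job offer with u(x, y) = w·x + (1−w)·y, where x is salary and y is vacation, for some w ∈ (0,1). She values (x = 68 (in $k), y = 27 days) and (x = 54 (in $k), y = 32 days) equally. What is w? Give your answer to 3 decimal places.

Equating utilities: w·68 + (1−w)·27 = w·54 + (1−w)·32.
Collecting terms: w·14 = (1−w)·5.
Hence w = 5/(14+5) = 5/19 = 0.263.

w = 0.263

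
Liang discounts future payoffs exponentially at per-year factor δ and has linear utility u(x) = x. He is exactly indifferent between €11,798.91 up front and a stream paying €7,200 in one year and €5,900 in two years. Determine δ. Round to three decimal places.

δ ≈ 0.930

Equating present values: 11798.91 = 7200δ + 5900δ².
So 5900δ² + 7200δ − 11798.91 = 0.
The positive root is δ = [−7200 + √(7200² + 4·5900·11798.91)] / (2·5900) = (−7200 + 18174.000)/11800 ≈ 0.930.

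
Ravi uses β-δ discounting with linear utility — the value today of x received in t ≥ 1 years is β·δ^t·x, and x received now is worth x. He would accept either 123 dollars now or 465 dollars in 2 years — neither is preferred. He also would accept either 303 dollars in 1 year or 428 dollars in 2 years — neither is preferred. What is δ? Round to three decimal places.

δ ≈ 0.708

Both payoffs in the second observation are in the future, so β drops out: δ^1·303 = δ^2·428 ⇒ δ = 303/428 = 0.70794.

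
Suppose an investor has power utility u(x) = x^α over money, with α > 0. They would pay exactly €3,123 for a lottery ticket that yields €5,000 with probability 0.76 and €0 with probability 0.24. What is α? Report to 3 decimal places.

Since u(0) = 0, the lottery's EU is 0.76·5000^α.
Indifference: 3123^α = 0.76·5000^α, so (3123/5000)^α = 0.76.
Take logs: α = ln 0.76 / ln(3123/5000) ≈ 0.58311.

α ≈ 0.583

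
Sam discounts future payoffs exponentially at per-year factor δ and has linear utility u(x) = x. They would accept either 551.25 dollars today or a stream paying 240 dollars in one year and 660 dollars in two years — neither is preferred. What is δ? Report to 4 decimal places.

Present value of the stream is 240·δ + 660·δ². Indifference gives 240δ + 660δ² = 551.25.
So 660δ² + 240δ − 551.25 = 0.
δ = (−240 + √(240² + 4·660·551.25)) / (2·660) = (−240 + √1512900.00) / 1320 ≈ 0.7500.

δ ≈ 0.7500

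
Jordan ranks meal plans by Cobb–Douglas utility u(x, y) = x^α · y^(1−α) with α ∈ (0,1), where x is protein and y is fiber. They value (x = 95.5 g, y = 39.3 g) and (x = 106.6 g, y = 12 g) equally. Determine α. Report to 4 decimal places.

α ≈ 0.9152

Set the two utilities equal: 95.5^α·39.3^(1−α) = 106.6^α·12^(1−α).
(95.5/106.6)^α = (12/39.3)^(1−α); take logs: α·ln(95.5/106.6) = (1−α)·ln(12/39.3), i.e. α·-0.1099573 = (1−α)·-1.1863179.
So α/(1−α) = (-1.1863179)/(-0.1099573) = 10.7888962, and α = 10.7888962/11.7888962 ≈ 0.9152.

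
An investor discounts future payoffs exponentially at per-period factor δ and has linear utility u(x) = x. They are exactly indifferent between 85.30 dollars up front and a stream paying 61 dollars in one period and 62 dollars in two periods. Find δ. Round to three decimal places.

δ ≈ 0.780

The stream is worth 61δ + 62δ² today, so 61δ + 62δ² = 85.30.
That is, 62δ² + 61δ − 85.30 = 0, a quadratic in δ.
By the quadratic formula (taking the positive root), δ = (−61 + √24875.40) / 124 ≈ 0.780.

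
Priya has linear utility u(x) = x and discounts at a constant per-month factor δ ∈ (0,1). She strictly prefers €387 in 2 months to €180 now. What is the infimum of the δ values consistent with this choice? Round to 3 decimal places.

δ > 0.682

Under u(x) = x this choice says 180 < δ^2·387.
Hence δ^2 > 180/387 = 0.46512, and x ↦ x^(1/2) is increasing on (0,∞).
δ > (180/387)^(1/2) ≈ 0.682.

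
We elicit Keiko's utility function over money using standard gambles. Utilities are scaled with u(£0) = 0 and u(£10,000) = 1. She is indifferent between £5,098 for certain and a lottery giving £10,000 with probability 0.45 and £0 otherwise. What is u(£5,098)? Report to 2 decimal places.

0.45

The indifference gives u(£5,098) = 0.45·u(£10,000) + 0.55·u(£0) = 0.45·1 + 0.55·0 = 0.45.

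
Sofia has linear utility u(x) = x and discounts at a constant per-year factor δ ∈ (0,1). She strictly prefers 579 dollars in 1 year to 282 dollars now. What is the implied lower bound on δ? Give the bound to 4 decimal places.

The preference means 282 < δ·579.
So δ > 282/579 = 0.48705.

δ > 0.4870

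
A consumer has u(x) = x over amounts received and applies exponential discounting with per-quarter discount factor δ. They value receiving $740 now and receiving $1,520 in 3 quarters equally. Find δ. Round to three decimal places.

Indifference means u(740) = δ^3 · u(1520), so δ^3 = u(740)/u(1520).
With u(x) = x: δ^3 = 740/1520 = 0.48684.
Taking the cube root: δ = 0.48684^(1/3) ≈ 0.787.

δ ≈ 0.787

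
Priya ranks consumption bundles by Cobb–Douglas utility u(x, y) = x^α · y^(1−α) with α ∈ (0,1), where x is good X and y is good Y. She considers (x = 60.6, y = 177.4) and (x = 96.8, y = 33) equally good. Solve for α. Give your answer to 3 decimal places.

Indifference: 60.6^α · 177.4^(1−α) = 96.8^α · 33^(1−α).
(60.6/96.8)^α = (33/177.4)^(1−α); take logs: α·ln(60.6/96.8) = (1−α)·ln(33/177.4), i.e. α·-0.468352 = (1−α)·-1.681900.
With A = -0.468352 and B = -1.681900: α·A = (1−α)·B, so α = B/(A+B) = -1.681900/-2.150252 ≈ 0.782.

α ≈ 0.782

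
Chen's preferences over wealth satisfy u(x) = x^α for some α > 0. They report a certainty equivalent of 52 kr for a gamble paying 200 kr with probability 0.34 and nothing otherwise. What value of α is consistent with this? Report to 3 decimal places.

Since u(0) = 0, the lottery's EU is 0.34·200^α.
Equating: 52^α = 0.34·200^α, i.e. 0.2600^α = 0.34.
Taking logs: α·ln(52/200) = ln(0.34), so α = -1.078810 / -1.347074 ≈ 0.801.

α ≈ 0.801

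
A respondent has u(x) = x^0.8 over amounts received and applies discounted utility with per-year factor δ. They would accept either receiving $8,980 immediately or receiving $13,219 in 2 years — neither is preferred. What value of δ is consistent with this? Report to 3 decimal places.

δ ≈ 0.857

The payoff in 2 years is discounted by δ^2, so u(8980) = δ^2·u(13219) and δ^2 = u(8980)/u(13219).
With u(x) = x^0.8: δ^2 = 8980^0.8/13219^0.8 = (8980/13219)^0.8 = 0.73394.
So δ = 0.73394^(1/2) ≈ 0.857.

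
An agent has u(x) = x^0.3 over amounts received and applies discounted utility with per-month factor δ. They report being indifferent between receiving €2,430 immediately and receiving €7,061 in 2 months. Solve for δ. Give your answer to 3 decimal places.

Indifference means u(2430) = δ^2 · u(7061), so δ^2 = u(2430)/u(7061).
Since u(x) = x^0.3, δ^2 = (2430/7061)^0.3 = 0.34414^0.3 = 0.72614.
Taking the square root: δ = 0.72614^(1/2) ≈ 0.852.

δ ≈ 0.852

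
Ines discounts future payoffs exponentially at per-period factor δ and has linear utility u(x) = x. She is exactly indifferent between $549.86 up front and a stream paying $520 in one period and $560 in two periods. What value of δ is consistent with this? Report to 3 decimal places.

δ ≈ 0.630

The stream is worth 520δ + 560δ² today, so 520δ + 560δ² = 549.86.
That is, 560δ² + 520δ − 549.86 = 0, a quadratic in δ.
The positive root is δ = [−520 + √(520² + 4·560·549.86)] / (2·560) = (−520 + 1225.596)/1120 ≈ 0.630.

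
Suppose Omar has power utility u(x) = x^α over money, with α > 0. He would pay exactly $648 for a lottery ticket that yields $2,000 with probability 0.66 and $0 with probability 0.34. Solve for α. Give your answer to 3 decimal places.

α ≈ 0.369

Since u(0) = 0, the lottery's EU is 0.66·2000^α.
Setting u(648) equal to that: 648^α = 0.66·2000^α ⇒ (648/2000)^α = 0.66.
α = ln(0.66) / ln(648/2000) = -0.415515/-1.127012 ≈ 0.369.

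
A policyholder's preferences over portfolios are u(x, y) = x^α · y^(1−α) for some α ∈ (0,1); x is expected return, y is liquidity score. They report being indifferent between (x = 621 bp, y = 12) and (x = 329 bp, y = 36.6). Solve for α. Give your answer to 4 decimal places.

Indifference: 621^α · 12^(1−α) = 329^α · 36.6^(1−α).
Taking logs: α·ln 621 + (1−α)·ln 12 = α·ln 329 + (1−α)·ln 36.6, i.e. α·0.6352733 = (1−α)·1.1151416.
With A = 0.6352733 and B = 1.1151416: α·A = (1−α)·B, so α = B/(A+B) = 1.1151416/1.7504149 ≈ 0.6371.

α ≈ 0.6371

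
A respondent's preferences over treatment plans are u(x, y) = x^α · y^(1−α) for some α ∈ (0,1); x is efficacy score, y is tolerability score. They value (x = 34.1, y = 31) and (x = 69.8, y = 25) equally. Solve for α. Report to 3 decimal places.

α ≈ 0.231

The Cobb–Douglas utilities coincide, so 34.1^α·31^(1−α) = 69.8^α·25^(1−α).
Taking logs: α·ln 34.1 + (1−α)·ln 31 = α·ln 69.8 + (1−α)·ln 25, i.e. α·-0.716337 = (1−α)·-0.215111.
Thus α·(-0.931448) = -0.215111, so α = -0.215111/-0.931448 ≈ 0.231.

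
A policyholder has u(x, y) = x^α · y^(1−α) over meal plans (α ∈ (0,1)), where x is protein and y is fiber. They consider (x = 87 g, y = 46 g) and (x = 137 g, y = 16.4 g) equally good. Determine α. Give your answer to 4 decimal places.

α ≈ 0.6943

The Cobb–Douglas utilities coincide, so 87^α·46^(1−α) = 137^α·16.4^(1−α).
Taking logs: α·ln 87 + (1−α)·ln 46 = α·ln 137 + (1−α)·ln 16.4, i.e. α·-0.4540728 = (1−α)·-1.0313601.
Thus α·(-1.4854329) = -1.0313601, so α = -1.0313601/-1.4854329 ≈ 0.6943.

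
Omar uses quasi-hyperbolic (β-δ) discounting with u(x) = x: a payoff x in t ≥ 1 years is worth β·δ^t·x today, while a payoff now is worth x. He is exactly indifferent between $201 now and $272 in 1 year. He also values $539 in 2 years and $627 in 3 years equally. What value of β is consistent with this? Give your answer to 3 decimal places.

The second indifference involves only future payoffs, so β cancels: β·δ^2·539 = β·δ^3·627, giving δ = 539/627 = 0.85965.
The first indifference: 201 = β·δ·272, so β = 201/(δ·272) = 201/(0.85965·272) ≈ 0.860.

β ≈ 0.860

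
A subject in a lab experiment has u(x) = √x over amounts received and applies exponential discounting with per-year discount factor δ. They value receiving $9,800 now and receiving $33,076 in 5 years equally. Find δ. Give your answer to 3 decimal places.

Equating discounted utilities: u(9800) = δ^5·u(33076) ⇒ δ^5 = u(9800)/u(33076).
With u(x) = √x: δ^5 = √9800/√33076 = √(9800/33076) = 0.54432.
So δ = 0.54432^(1/5) ≈ 0.885.

δ ≈ 0.885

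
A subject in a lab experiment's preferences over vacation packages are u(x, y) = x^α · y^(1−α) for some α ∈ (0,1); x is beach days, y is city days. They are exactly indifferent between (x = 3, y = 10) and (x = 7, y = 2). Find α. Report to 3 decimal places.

Set the two utilities equal: 3^α·10^(1−α) = 7^α·2^(1−α).
Taking logs: α·ln 3 + (1−α)·ln 10 = α·ln 7 + (1−α)·ln 2, i.e. α·-0.847298 = (1−α)·-1.609438.
Thus α·(-2.456736) = -1.609438, so α = -1.609438/-2.456736 ≈ 0.655.

α ≈ 0.655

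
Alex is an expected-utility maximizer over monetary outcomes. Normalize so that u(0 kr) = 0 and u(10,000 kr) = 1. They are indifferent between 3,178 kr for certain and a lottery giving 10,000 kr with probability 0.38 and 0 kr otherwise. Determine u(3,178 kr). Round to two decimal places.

u(3,178 kr) equals the lottery's expected utility: 0.38·1 + 0.62·0 = 0.38.

0.38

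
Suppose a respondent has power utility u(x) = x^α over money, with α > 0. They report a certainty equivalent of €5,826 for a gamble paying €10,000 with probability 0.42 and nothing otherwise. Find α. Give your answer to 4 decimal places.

Since u(0) = 0, the lottery's EU is 0.42·10000^α.
Indifference: 5826^α = 0.42·10000^α, so (5826/10000)^α = 0.42.
α = ln(0.42) / ln(5826/10000) = -0.8675006/-0.5402544 ≈ 1.6057.

α ≈ 1.6057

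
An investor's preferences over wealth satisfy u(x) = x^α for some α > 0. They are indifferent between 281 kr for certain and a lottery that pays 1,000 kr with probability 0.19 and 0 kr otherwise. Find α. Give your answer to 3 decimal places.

α ≈ 1.308

EU(lottery) = 0.19·1000^α + 0.81·0 = 0.19·1000^α.
Indifference: 281^α = 0.19·1000^α, so (281/1000)^α = 0.19.
Taking logs: α·ln(281/1000) = ln(0.19), so α = -1.660731 / -1.269401 ≈ 1.308.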